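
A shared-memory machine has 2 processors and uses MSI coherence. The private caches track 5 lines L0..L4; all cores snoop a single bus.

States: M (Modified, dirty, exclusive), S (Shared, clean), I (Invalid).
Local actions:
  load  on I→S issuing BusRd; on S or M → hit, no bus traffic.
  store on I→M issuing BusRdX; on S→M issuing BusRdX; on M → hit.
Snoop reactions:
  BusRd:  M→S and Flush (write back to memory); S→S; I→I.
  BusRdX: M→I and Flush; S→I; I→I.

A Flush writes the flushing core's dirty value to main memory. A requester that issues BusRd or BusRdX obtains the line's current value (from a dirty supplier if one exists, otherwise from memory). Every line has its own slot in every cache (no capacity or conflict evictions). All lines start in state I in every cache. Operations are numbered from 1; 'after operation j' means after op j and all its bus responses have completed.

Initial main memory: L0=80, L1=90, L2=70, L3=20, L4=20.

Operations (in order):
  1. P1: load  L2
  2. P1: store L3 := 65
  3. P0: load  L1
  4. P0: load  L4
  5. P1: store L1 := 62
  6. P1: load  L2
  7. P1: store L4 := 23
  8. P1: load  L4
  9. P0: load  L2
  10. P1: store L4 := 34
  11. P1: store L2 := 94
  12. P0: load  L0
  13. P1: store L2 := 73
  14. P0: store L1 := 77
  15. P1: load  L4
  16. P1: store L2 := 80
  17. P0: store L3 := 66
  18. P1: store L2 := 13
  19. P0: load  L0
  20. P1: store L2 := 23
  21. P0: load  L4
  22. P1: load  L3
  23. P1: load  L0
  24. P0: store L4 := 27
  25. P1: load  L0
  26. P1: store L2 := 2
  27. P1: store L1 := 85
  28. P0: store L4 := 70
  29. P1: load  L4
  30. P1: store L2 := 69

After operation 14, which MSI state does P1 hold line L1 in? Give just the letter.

step 1: P1: load  L2  ⟶  IS  (L2)  txn=BusRd  M[L2]=70
step 2: P1: store L3 := 65  ⟶  IM  (L3)  txn=BusRdX  M[L3]=20
step 3: P0: load  L1  ⟶  SI  (L1)  txn=BusRd  M[L1]=90
step 4: P0: load  L4  ⟶  SI  (L4)  txn=BusRd  M[L4]=20
step 5: P1: store L1 := 62  ⟶  IM  (L1)  txn=BusRdX  M[L1]=90
step 6: P1: load  L2  ⟶  IS  (L2)  txn=∅  M[L2]=70
step 7: P1: store L4 := 23  ⟶  IM  (L4)  txn=BusRdX  M[L4]=20
step 8: P1: load  L4  ⟶  IM  (L4)  txn=∅  M[L4]=20
step 9: P0: load  L2  ⟶  SS  (L2)  txn=BusRd  M[L2]=70
step 10: P1: store L4 := 34  ⟶  IM  (L4)  txn=∅  M[L4]=20
step 11: P1: store L2 := 94  ⟶  IM  (L2)  txn=BusRdX  M[L2]=70
step 12: P0: load  L0  ⟶  SI  (L0)  txn=BusRd  M[L0]=80
step 13: P1: store L2 := 73  ⟶  IM  (L2)  txn=∅  M[L2]=70
step 14: P0: store L1 := 77  ⟶  MI  (L1)  txn=BusRdX+Flush  M[L1]=62
step 15: P1: load  L4  ⟶  IM  (L4)  txn=∅  M[L4]=20
step 16: P1: store L2 := 80  ⟶  IM  (L2)  txn=∅  M[L2]=70
step 17: P0: store L3 := 66  ⟶  MI  (L3)  txn=BusRdX+Flush  M[L3]=65
step 18: P1: store L2 := 13  ⟶  IM  (L2)  txn=∅  M[L2]=70
step 19: P0: load  L0  ⟶  SI  (L0)  txn=∅  M[L0]=80
step 20: P1: store L2 := 23  ⟶  IM  (L2)  txn=∅  M[L2]=70
step 21: P0: load  L4  ⟶  SS  (L4)  txn=BusRd+Flush  M[L4]=34
step 22: P1: load  L3  ⟶  SS  (L3)  txn=BusRd+Flush  M[L3]=66
step 23: P1: load  L0  ⟶  SS  (L0)  txn=BusRd  M[L0]=80
step 24: P0: store L4 := 27  ⟶  MI  (L4)  txn=BusRdX  M[L4]=34
step 25: P1: load  L0  ⟶  SS  (L0)  txn=∅  M[L0]=80
step 26: P1: store L2 := 2  ⟶  IM  (L2)  txn=∅  M[L2]=70
step 27: P1: store L1 := 85  ⟶  IM  (L1)  txn=BusRdX+Flush  M[L1]=77
step 28: P0: store L4 := 70  ⟶  MI  (L4)  txn=∅  M[L4]=34
step 29: P1: load  L4  ⟶  SS  (L4)  txn=BusRd+Flush  M[L4]=70
step 30: P1: store L2 := 69  ⟶  IM  (L2)  txn=∅  M[L2]=70

state = I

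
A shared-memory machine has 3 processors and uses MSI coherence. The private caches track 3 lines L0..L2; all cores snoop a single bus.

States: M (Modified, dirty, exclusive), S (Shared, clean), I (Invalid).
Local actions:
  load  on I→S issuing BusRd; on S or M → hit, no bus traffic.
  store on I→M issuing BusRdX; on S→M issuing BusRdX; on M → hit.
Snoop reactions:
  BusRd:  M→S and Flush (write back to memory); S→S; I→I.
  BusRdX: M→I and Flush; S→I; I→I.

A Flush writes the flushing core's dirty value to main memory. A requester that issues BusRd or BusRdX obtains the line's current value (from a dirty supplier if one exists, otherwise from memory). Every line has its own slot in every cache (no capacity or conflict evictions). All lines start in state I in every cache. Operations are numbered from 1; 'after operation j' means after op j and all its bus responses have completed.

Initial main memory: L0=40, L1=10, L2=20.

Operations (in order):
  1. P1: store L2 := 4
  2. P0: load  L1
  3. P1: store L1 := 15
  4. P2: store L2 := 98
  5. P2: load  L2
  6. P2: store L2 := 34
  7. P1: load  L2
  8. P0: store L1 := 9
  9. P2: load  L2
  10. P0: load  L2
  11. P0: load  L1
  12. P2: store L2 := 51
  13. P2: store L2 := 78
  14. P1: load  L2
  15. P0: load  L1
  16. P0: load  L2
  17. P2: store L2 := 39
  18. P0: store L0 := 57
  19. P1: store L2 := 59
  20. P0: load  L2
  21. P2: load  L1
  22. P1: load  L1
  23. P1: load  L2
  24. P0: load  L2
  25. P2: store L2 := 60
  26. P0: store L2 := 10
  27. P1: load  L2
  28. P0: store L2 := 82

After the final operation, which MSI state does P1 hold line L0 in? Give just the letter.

1. P1: store L2 := 4  bus=[BusRdX]  L2: P0=I P1=M P2=I  mem[L2]=20
2. P0: load  L1  bus=[BusRd]  L1: P0=S P1=I P2=I  mem[L1]=10
3. P1: store L1 := 15  bus=[BusRdX]  L1: P0=I P1=M P2=I  mem[L1]=10
4. P2: store L2 := 98  bus=[BusRdX,Flush]  L2: P0=I P1=I P2=M  mem[L2]=4
5. P2: load  L2  bus=[-]  L2: P0=I P1=I P2=M  mem[L2]=4
6. P2: store L2 := 34  bus=[-]  L2: P0=I P1=I P2=M  mem[L2]=4
7. P1: load  L2  bus=[BusRd,Flush]  L2: P0=I P1=S P2=S  mem[L2]=34
8. P0: store L1 := 9  bus=[BusRdX,Flush]  L1: P0=M P1=I P2=I  mem[L1]=15
9. P2: load  L2  bus=[-]  L2: P0=I P1=S P2=S  mem[L2]=34
10. P0: load  L2  bus=[BusRd]  L2: P0=S P1=S P2=S  mem[L2]=34
11. P0: load  L1  bus=[-]  L1: P0=M P1=I P2=I  mem[L1]=15
12. P2: store L2 := 51  bus=[BusRdX]  L2: P0=I P1=I P2=M  mem[L2]=34
13. P2: store L2 := 78  bus=[-]  L2: P0=I P1=I P2=M  mem[L2]=34
14. P1: load  L2  bus=[BusRd,Flush]  L2: P0=I P1=S P2=S  mem[L2]=78
15. P0: load  L1  bus=[-]  L1: P0=M P1=I P2=I  mem[L1]=15
16. P0: load  L2  bus=[BusRd]  L2: P0=S P1=S P2=S  mem[L2]=78
17. P2: store L2 := 39  bus=[BusRdX]  L2: P0=I P1=I P2=M  mem[L2]=78
18. P0: store L0 := 57  bus=[BusRdX]  L0: P0=M P1=I P2=I  mem[L0]=40
19. P1: store L2 := 59  bus=[BusRdX,Flush]  L2: P0=I P1=M P2=I  mem[L2]=39
20. P0: load  L2  bus=[BusRd,Flush]  L2: P0=S P1=S P2=I  mem[L2]=59
21. P2: load  L1  bus=[BusRd,Flush]  L1: P0=S P1=I P2=S  mem[L1]=9
22. P1: load  L1  bus=[BusRd]  L1: P0=S P1=S P2=S  mem[L1]=9
23. P1: load  L2  bus=[-]  L2: P0=S P1=S P2=I  mem[L2]=59
24. P0: load  L2  bus=[-]  L2: P0=S P1=S P2=I  mem[L2]=59
25. P2: store L2 := 60  bus=[BusRdX]  L2: P0=I P1=I P2=M  mem[L2]=59
26. P0: store L2 := 10  bus=[BusRdX,Flush]  L2: P0=M P1=I P2=I  mem[L2]=60
27. P1: load  L2  bus=[BusRd,Flush]  L2: P0=S P1=S P2=I  mem[L2]=10
28. P0: store L2 := 82  bus=[BusRdX]  L2: P0=M P1=I P2=I  mem[L2]=10

state = I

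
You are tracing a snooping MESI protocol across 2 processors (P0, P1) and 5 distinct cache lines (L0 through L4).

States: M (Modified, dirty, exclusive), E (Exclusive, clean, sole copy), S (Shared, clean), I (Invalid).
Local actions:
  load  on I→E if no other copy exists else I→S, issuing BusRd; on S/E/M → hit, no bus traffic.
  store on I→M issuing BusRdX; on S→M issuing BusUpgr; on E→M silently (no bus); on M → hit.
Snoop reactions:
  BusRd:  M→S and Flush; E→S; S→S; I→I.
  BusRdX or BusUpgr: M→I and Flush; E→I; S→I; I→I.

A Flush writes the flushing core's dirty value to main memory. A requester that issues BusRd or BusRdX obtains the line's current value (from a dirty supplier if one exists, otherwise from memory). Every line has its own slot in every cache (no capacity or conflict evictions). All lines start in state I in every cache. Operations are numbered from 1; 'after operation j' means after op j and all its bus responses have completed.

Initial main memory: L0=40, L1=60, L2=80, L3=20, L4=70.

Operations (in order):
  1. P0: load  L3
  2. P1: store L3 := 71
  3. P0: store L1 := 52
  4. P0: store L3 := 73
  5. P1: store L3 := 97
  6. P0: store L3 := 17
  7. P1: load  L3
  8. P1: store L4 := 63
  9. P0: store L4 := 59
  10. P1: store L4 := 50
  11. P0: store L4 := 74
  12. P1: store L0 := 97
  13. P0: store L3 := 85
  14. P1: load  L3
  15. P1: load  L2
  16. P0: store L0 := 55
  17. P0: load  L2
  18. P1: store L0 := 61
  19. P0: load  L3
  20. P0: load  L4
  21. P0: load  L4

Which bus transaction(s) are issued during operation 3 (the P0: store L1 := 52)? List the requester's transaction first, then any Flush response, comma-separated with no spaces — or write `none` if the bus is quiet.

bus = BusRdX

1. P0: load  L3  bus=[BusRd]  L3: P0=E P1=I  mem[L3]=20
2. P1: store L3 := 71  bus=[BusRdX]  L3: P0=I P1=M  mem[L3]=20
3. P0: store L1 := 52  bus=[BusRdX]  L1: P0=M P1=I  mem[L1]=60
4. P0: store L3 := 73  bus=[BusRdX,Flush]  L3: P0=M P1=I  mem[L3]=71
5. P1: store L3 := 97  bus=[BusRdX,Flush]  L3: P0=I P1=M  mem[L3]=73
6. P0: store L3 := 17  bus=[BusRdX,Flush]  L3: P0=M P1=I  mem[L3]=97
7. P1: load  L3  bus=[BusRd,Flush]  L3: P0=S P1=S  mem[L3]=17
8. P1: store L4 := 63  bus=[BusRdX]  L4: P0=I P1=M  mem[L4]=70
9. P0: store L4 := 59  bus=[BusRdX,Flush]  L4: P0=M P1=I  mem[L4]=63
10. P1: store L4 := 50  bus=[BusRdX,Flush]  L4: P0=I P1=M  mem[L4]=59
11. P0: store L4 := 74  bus=[BusRdX,Flush]  L4: P0=M P1=I  mem[L4]=50
12. P1: store L0 := 97  bus=[BusRdX]  L0: P0=I P1=M  mem[L0]=40
13. P0: store L3 := 85  bus=[BusUpgr]  L3: P0=M P1=I  mem[L3]=17
14. P1: load  L3  bus=[BusRd,Flush]  L3: P0=S P1=S  mem[L3]=85
15. P1: load  L2  bus=[BusRd]  L2: P0=I P1=E  mem[L2]=80
16. P0: store L0 := 55  bus=[BusRdX,Flush]  L0: P0=M P1=I  mem[L0]=97
17. P0: load  L2  bus=[BusRd]  L2: P0=S P1=S  mem[L2]=80
18. P1: store L0 := 61  bus=[BusRdX,Flush]  L0: P0=I P1=M  mem[L0]=55
19. P0: load  L3  bus=[-]  L3: P0=S P1=S  mem[L3]=85
20. P0: load  L4  bus=[-]  L4: P0=M P1=I  mem[L4]=50
21. P0: load  L4  bus=[-]  L4: P0=M P1=I  mem[L4]=50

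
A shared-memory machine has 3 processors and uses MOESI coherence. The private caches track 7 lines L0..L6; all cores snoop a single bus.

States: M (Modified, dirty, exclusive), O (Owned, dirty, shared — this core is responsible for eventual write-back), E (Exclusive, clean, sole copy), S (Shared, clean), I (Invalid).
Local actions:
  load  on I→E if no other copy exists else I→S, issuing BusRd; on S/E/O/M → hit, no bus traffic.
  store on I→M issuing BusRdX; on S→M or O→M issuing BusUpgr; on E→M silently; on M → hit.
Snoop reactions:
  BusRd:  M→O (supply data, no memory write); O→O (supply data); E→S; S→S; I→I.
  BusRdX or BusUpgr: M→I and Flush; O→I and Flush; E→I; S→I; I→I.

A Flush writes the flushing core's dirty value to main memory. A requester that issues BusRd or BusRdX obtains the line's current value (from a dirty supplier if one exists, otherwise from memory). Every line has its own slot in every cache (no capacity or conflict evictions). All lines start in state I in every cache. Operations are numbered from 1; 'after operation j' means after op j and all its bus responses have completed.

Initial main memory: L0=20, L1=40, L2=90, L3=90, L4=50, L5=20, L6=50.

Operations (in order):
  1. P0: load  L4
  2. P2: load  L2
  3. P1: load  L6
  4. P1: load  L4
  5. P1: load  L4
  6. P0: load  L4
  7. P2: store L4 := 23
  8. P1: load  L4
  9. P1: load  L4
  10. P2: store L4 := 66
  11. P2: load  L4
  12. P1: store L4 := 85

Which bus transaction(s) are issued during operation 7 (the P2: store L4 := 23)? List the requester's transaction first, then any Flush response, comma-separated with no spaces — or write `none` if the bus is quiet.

bus = BusRdX

1. P0: load  L4  bus=[BusRd]  L4: P0=E P1=I P2=I  mem[L4]=50
2. P2: load  L2  bus=[BusRd]  L2: P0=I P1=I P2=E  mem[L2]=90
3. P1: load  L6  bus=[BusRd]  L6: P0=I P1=E P2=I  mem[L6]=50
4. P1: load  L4  bus=[BusRd]  L4: P0=S P1=S P2=I  mem[L4]=50
5. P1: load  L4  bus=[-]  L4: P0=S P1=S P2=I  mem[L4]=50
6. P0: load  L4  bus=[-]  L4: P0=S P1=S P2=I  mem[L4]=50
7. P2: store L4 := 23  bus=[BusRdX]  L4: P0=I P1=I P2=M  mem[L4]=50
8. P1: load  L4  bus=[BusRd]  L4: P0=I P1=S P2=O  mem[L4]=50
9. P1: load  L4  bus=[-]  L4: P0=I P1=S P2=O  mem[L4]=50
10. P2: store L4 := 66  bus=[BusUpgr]  L4: P0=I P1=I P2=M  mem[L4]=50
11. P2: load  L4  bus=[-]  L4: P0=I P1=I P2=M  mem[L4]=50
12. P1: store L4 := 85  bus=[BusRdX,Flush]  L4: P0=I P1=M P2=I  mem[L4]=66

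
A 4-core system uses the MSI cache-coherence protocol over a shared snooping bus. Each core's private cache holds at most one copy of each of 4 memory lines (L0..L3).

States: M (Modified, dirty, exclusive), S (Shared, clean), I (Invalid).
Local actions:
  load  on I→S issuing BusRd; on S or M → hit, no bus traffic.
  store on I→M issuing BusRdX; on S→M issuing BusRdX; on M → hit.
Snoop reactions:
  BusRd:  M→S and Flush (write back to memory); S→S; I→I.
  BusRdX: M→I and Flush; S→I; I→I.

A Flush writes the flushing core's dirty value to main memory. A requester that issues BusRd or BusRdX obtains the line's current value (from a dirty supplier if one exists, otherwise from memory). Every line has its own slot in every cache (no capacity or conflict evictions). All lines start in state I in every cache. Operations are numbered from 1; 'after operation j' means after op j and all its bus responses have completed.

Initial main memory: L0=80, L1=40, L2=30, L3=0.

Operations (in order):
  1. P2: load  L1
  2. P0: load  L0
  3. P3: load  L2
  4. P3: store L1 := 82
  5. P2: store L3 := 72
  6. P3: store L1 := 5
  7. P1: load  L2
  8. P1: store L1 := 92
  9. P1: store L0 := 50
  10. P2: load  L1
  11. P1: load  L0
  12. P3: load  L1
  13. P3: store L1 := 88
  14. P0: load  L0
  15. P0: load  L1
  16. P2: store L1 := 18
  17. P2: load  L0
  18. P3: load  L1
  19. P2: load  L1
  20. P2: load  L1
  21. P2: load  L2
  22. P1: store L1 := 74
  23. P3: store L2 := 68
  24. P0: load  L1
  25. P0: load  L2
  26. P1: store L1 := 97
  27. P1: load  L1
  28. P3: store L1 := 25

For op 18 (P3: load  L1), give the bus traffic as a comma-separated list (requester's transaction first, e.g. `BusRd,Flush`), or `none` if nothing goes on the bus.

[1] P2: load  L1 | P0:I, P1:I, P2:S(40), P3:I | bus: BusRd
[2] P0: load  L0 | P0:S(80), P1:I, P2:I, P3:I | bus: BusRd
[3] P3: load  L2 | P0:I, P1:I, P2:I, P3:S(30) | bus: BusRd
[4] P3: store L1 := 82 | P0:I, P1:I, P2:I, P3:M(82) | bus: BusRdX
[5] P2: store L3 := 72 | P0:I, P1:I, P2:M(72), P3:I | bus: BusRdX
[6] P3: store L1 := 5 | P0:I, P1:I, P2:I, P3:M(5) | bus: none
[7] P1: load  L2 | P0:I, P1:S(30), P2:I, P3:S(30) | bus: BusRd
[8] P1: store L1 := 92 | P0:I, P1:M(92), P2:I, P3:I | bus: BusRdX,Flush
[9] P1: store L0 := 50 | P0:I, P1:M(50), P2:I, P3:I | bus: BusRdX
[10] P2: load  L1 | P0:I, P1:S(92), P2:S(92), P3:I | bus: BusRd,Flush
[11] P1: load  L0 | P0:I, P1:M(50), P2:I, P3:I | bus: none
[12] P3: load  L1 | P0:I, P1:S(92), P2:S(92), P3:S(92) | bus: BusRd
[13] P3: store L1 := 88 | P0:I, P1:I, P2:I, P3:M(88) | bus: BusRdX
[14] P0: load  L0 | P0:S(50), P1:S(50), P2:I, P3:I | bus: BusRd,Flush
[15] P0: load  L1 | P0:S(88), P1:I, P2:I, P3:S(88) | bus: BusRd,Flush
[16] P2: store L1 := 18 | P0:I, P1:I, P2:M(18), P3:I | bus: BusRdX
[17] P2: load  L0 | P0:S(50), P1:S(50), P2:S(50), P3:I | bus: BusRd
[18] P3: load  L1 | P0:I, P1:I, P2:S(18), P3:S(18) | bus: BusRd,Flush
[19] P2: load  L1 | P0:I, P1:I, P2:S(18), P3:S(18) | bus: none
[20] P2: load  L1 | P0:I, P1:I, P2:S(18), P3:S(18) | bus: none
[21] P2: load  L2 | P0:I, P1:S(30), P2:S(30), P3:S(30) | bus: BusRd
[22] P1: store L1 := 74 | P0:I, P1:M(74), P2:I, P3:I | bus: BusRdX
[23] P3: store L2 := 68 | P0:I, P1:I, P2:I, P3:M(68) | bus: BusRdX
[24] P0: load  L1 | P0:S(74), P1:S(74), P2:I, P3:I | bus: BusRd,Flush
[25] P0: load  L2 | P0:S(68), P1:I, P2:I, P3:S(68) | bus: BusRd,Flush
[26] P1: store L1 := 97 | P0:I, P1:M(97), P2:I, P3:I | bus: BusRdX
[27] P1: load  L1 | P0:I, P1:M(97), P2:I, P3:I | bus: none
[28] P3: store L1 := 25 | P0:I, P1:I, P2:I, P3:M(25) | bus: BusRdX,Flush

bus = BusRd,Flush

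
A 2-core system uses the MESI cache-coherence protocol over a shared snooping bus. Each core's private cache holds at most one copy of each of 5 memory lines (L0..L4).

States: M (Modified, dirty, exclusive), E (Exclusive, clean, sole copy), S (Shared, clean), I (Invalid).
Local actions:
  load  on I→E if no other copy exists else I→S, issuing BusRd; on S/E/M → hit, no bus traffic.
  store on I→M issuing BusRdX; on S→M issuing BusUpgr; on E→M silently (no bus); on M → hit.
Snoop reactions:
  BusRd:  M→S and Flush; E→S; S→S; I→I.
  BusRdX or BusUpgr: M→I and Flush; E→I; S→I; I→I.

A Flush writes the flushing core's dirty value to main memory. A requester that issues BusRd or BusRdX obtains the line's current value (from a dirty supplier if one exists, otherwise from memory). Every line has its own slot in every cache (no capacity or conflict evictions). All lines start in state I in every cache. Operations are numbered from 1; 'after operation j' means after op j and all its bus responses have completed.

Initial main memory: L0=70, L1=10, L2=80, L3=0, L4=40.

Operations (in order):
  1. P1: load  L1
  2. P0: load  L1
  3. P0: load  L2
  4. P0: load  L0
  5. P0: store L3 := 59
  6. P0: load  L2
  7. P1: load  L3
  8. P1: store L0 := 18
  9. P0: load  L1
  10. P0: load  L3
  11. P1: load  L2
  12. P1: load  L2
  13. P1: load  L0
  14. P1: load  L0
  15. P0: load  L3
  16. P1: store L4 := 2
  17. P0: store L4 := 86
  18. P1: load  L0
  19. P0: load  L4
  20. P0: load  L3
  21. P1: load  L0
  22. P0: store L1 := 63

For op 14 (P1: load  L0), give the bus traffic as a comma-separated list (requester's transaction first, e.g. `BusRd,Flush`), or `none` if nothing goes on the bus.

[1] P1: load  L1 | P0:I, P1:E(10) | bus: BusRd
[2] P0: load  L1 | P0:S(10), P1:S(10) | bus: BusRd
[3] P0: load  L2 | P0:E(80), P1:I | bus: BusRd
[4] P0: load  L0 | P0:E(70), P1:I | bus: BusRd
[5] P0: store L3 := 59 | P0:M(59), P1:I | bus: BusRdX
[6] P0: load  L2 | P0:E(80), P1:I | bus: none
[7] P1: load  L3 | P0:S(59), P1:S(59) | bus: BusRd,Flush
[8] P1: store L0 := 18 | P0:I, P1:M(18) | bus: BusRdX
[9] P0: load  L1 | P0:S(10), P1:S(10) | bus: none
[10] P0: load  L3 | P0:S(59), P1:S(59) | bus: none
[11] P1: load  L2 | P0:S(80), P1:S(80) | bus: BusRd
[12] P1: load  L2 | P0:S(80), P1:S(80) | bus: none
[13] P1: load  L0 | P0:I, P1:M(18) | bus: none
[14] P1: load  L0 | P0:I, P1:M(18) | bus: none
[15] P0: load  L3 | P0:S(59), P1:S(59) | bus: none
[16] P1: store L4 := 2 | P0:I, P1:M(2) | bus: BusRdX
[17] P0: store L4 := 86 | P0:M(86), P1:I | bus: BusRdX,Flush
[18] P1: load  L0 | P0:I, P1:M(18) | bus: none
[19] P0: load  L4 | P0:M(86), P1:I | bus: none
[20] P0: load  L3 | P0:S(59), P1:S(59) | bus: none
[21] P1: load  L0 | P0:I, P1:M(18) | bus: none
[22] P0: store L1 := 63 | P0:M(63), P1:I | bus: BusUpgr

bus = none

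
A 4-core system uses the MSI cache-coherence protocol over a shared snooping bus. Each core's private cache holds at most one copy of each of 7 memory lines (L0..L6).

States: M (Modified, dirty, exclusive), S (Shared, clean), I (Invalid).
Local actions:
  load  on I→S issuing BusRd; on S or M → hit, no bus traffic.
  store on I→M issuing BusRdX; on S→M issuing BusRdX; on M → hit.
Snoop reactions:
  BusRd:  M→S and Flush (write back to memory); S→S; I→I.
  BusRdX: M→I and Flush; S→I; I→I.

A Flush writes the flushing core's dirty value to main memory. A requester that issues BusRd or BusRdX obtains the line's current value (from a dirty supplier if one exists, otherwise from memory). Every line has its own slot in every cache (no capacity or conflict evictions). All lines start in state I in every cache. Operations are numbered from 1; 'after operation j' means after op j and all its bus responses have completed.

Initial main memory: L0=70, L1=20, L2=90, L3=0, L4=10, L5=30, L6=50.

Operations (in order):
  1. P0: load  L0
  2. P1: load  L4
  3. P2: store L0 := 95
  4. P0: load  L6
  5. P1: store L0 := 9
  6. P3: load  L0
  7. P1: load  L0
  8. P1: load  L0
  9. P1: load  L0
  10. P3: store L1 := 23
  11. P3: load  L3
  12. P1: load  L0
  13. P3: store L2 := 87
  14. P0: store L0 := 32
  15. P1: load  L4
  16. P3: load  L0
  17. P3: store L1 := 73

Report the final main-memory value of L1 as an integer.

memory[L1] = 20

[1] P0: load  L0 | P0:S(70), P1:I, P2:I, P3:I | bus: BusRd
[2] P1: load  L4 | P0:I, P1:S(10), P2:I, P3:I | bus: BusRd
[3] P2: store L0 := 95 | P0:I, P1:I, P2:M(95), P3:I | bus: BusRdX
[4] P0: load  L6 | P0:S(50), P1:I, P2:I, P3:I | bus: BusRd
[5] P1: store L0 := 9 | P0:I, P1:M(9), P2:I, P3:I | bus: BusRdX,Flush
[6] P3: load  L0 | P0:I, P1:S(9), P2:I, P3:S(9) | bus: BusRd,Flush
[7] P1: load  L0 | P0:I, P1:S(9), P2:I, P3:S(9) | bus: none
[8] P1: load  L0 | P0:I, P1:S(9), P2:I, P3:S(9) | bus: none
[9] P1: load  L0 | P0:I, P1:S(9), P2:I, P3:S(9) | bus: none
[10] P3: store L1 := 23 | P0:I, P1:I, P2:I, P3:M(23) | bus: BusRdX
[11] P3: load  L3 | P0:I, P1:I, P2:I, P3:S(0) | bus: BusRd
[12] P1: load  L0 | P0:I, P1:S(9), P2:I, P3:S(9) | bus: none
[13] P3: store L2 := 87 | P0:I, P1:I, P2:I, P3:M(87) | bus: BusRdX
[14] P0: store L0 := 32 | P0:M(32), P1:I, P2:I, P3:I | bus: BusRdX
[15] P1: load  L4 | P0:I, P1:S(10), P2:I, P3:I | bus: none
[16] P3: load  L0 | P0:S(32), P1:I, P2:I, P3:S(32) | bus: BusRd,Flush
[17] P3: store L1 := 73 | P0:I, P1:I, P2:I, P3:M(73) | bus: none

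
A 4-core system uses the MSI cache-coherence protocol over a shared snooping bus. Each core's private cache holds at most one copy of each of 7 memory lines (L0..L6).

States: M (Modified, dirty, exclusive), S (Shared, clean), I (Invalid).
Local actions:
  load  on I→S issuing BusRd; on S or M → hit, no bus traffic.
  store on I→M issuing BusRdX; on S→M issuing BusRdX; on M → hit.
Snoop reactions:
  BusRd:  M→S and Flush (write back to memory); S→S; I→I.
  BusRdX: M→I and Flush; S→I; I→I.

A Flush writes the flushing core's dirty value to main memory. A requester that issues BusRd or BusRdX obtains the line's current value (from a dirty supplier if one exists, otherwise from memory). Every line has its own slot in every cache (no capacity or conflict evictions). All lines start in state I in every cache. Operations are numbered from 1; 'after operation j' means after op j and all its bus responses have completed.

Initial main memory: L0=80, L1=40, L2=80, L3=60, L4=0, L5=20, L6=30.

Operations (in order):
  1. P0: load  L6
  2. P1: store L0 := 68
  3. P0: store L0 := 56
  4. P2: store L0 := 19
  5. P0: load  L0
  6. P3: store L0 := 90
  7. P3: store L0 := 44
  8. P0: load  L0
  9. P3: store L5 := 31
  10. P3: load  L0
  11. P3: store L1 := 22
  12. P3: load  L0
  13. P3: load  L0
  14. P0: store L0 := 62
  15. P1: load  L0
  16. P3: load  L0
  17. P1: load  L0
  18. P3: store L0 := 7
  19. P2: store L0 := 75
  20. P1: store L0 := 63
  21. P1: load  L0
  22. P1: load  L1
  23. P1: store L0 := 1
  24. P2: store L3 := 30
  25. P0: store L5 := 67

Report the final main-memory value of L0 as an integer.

memory[L0] = 75

1. P0: load  L6  bus=[BusRd]  L6: P0=S P1=I P2=I P3=I  mem[L6]=30
2. P1: store L0 := 68  bus=[BusRdX]  L0: P0=I P1=M P2=I P3=I  mem[L0]=80
3. P0: store L0 := 56  bus=[BusRdX,Flush]  L0: P0=M P1=I P2=I P3=I  mem[L0]=68
4. P2: store L0 := 19  bus=[BusRdX,Flush]  L0: P0=I P1=I P2=M P3=I  mem[L0]=56
5. P0: load  L0  bus=[BusRd,Flush]  L0: P0=S P1=I P2=S P3=I  mem[L0]=19
6. P3: store L0 := 90  bus=[BusRdX]  L0: P0=I P1=I P2=I P3=M  mem[L0]=19
7. P3: store L0 := 44  bus=[-]  L0: P0=I P1=I P2=I P3=M  mem[L0]=19
8. P0: load  L0  bus=[BusRd,Flush]  L0: P0=S P1=I P2=I P3=S  mem[L0]=44
9. P3: store L5 := 31  bus=[BusRdX]  L5: P0=I P1=I P2=I P3=M  mem[L5]=20
10. P3: load  L0  bus=[-]  L0: P0=S P1=I P2=I P3=S  mem[L0]=44
11. P3: store L1 := 22  bus=[BusRdX]  L1: P0=I P1=I P2=I P3=M  mem[L1]=40
12. P3: load  L0  bus=[-]  L0: P0=S P1=I P2=I P3=S  mem[L0]=44
13. P3: load  L0  bus=[-]  L0: P0=S P1=I P2=I P3=S  mem[L0]=44
14. P0: store L0 := 62  bus=[BusRdX]  L0: P0=M P1=I P2=I P3=I  mem[L0]=44
15. P1: load  L0  bus=[BusRd,Flush]  L0: P0=S P1=S P2=I P3=I  mem[L0]=62
16. P3: load  L0  bus=[BusRd]  L0: P0=S P1=S P2=I P3=S  mem[L0]=62
17. P1: load  L0  bus=[-]  L0: P0=S P1=S P2=I P3=S  mem[L0]=62
18. P3: store L0 := 7  bus=[BusRdX]  L0: P0=I P1=I P2=I P3=M  mem[L0]=62
19. P2: store L0 := 75  bus=[BusRdX,Flush]  L0: P0=I P1=I P2=M P3=I  mem[L0]=7
20. P1: store L0 := 63  bus=[BusRdX,Flush]  L0: P0=I P1=M P2=I P3=I  mem[L0]=75
21. P1: load  L0  bus=[-]  L0: P0=I P1=M P2=I P3=I  mem[L0]=75
22. P1: load  L1  bus=[BusRd,Flush]  L1: P0=I P1=S P2=I P3=S  mem[L1]=22
23. P1: store L0 := 1  bus=[-]  L0: P0=I P1=M P2=I P3=I  mem[L0]=75
24. P2: store L3 := 30  bus=[BusRdX]  L3: P0=I P1=I P2=M P3=I  mem[L3]=60
25. P0: store L5 := 67  bus=[BusRdX,Flush]  L5: P0=M P1=I P2=I P3=I  mem[L5]=31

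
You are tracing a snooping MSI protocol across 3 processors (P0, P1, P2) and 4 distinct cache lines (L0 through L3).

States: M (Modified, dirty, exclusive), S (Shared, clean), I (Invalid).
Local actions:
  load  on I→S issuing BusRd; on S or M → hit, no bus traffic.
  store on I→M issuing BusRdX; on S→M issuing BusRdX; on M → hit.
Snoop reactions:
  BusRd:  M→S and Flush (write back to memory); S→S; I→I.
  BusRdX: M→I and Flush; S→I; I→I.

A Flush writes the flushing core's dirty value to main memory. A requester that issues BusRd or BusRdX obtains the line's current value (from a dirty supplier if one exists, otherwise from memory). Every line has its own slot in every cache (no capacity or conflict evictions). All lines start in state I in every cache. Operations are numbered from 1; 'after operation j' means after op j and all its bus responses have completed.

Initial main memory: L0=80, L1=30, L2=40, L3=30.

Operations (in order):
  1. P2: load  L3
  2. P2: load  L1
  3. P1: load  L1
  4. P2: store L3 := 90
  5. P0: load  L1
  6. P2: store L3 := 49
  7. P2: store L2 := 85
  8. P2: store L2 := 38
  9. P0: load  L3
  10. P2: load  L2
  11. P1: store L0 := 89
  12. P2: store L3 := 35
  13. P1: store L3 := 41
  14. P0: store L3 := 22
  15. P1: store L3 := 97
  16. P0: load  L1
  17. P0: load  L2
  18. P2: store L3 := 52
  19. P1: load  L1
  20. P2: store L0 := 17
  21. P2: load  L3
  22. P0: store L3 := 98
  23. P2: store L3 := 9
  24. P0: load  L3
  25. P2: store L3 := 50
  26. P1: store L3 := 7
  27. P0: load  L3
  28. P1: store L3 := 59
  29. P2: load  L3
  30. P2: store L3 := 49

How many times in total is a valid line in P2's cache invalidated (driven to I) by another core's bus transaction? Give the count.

invalidations = 3

1. P2: load  L3  bus=[BusRd]  L3: P0=I P1=I P2=S  mem[L3]=30
2. P2: load  L1  bus=[BusRd]  L1: P0=I P1=I P2=S  mem[L1]=30
3. P1: load  L1  bus=[BusRd]  L1: P0=I P1=S P2=S  mem[L1]=30
4. P2: store L3 := 90  bus=[BusRdX]  L3: P0=I P1=I P2=M  mem[L3]=30
5. P0: load  L1  bus=[BusRd]  L1: P0=S P1=S P2=S  mem[L1]=30
6. P2: store L3 := 49  bus=[-]  L3: P0=I P1=I P2=M  mem[L3]=30
7. P2: store L2 := 85  bus=[BusRdX]  L2: P0=I P1=I P2=M  mem[L2]=40
8. P2: store L2 := 38  bus=[-]  L2: P0=I P1=I P2=M  mem[L2]=40
9. P0: load  L3  bus=[BusRd,Flush]  L3: P0=S P1=I P2=S  mem[L3]=49
10. P2: load  L2  bus=[-]  L2: P0=I P1=I P2=M  mem[L2]=40
11. P1: store L0 := 89  bus=[BusRdX]  L0: P0=I P1=M P2=I  mem[L0]=80
12. P2: store L3 := 35  bus=[BusRdX]  L3: P0=I P1=I P2=M  mem[L3]=49
13. P1: store L3 := 41  bus=[BusRdX,Flush]  L3: P0=I P1=M P2=I  mem[L3]=35
14. P0: store L3 := 22  bus=[BusRdX,Flush]  L3: P0=M P1=I P2=I  mem[L3]=41
15. P1: store L3 := 97  bus=[BusRdX,Flush]  L3: P0=I P1=M P2=I  mem[L3]=22
16. P0: load  L1  bus=[-]  L1: P0=S P1=S P2=S  mem[L1]=30
17. P0: load  L2  bus=[BusRd,Flush]  L2: P0=S P1=I P2=S  mem[L2]=38
18. P2: store L3 := 52  bus=[BusRdX,Flush]  L3: P0=I P1=I P2=M  mem[L3]=97
19. P1: load  L1  bus=[-]  L1: P0=S P1=S P2=S  mem[L1]=30
20. P2: store L0 := 17  bus=[BusRdX,Flush]  L0: P0=I P1=I P2=M  mem[L0]=89
21. P2: load  L3  bus=[-]  L3: P0=I P1=I P2=M  mem[L3]=97
22. P0: store L3 := 98  bus=[BusRdX,Flush]  L3: P0=M P1=I P2=I  mem[L3]=52
23. P2: store L3 := 9  bus=[BusRdX,Flush]  L3: P0=I P1=I P2=M  mem[L3]=98
24. P0: load  L3  bus=[BusRd,Flush]  L3: P0=S P1=I P2=S  mem[L3]=9
25. P2: store L3 := 50  bus=[BusRdX]  L3: P0=I P1=I P2=M  mem[L3]=9
26. P1: store L3 := 7  bus=[BusRdX,Flush]  L3: P0=I P1=M P2=I  mem[L3]=50
27. P0: load  L3  bus=[BusRd,Flush]  L3: P0=S P1=S P2=I  mem[L3]=7
28. P1: store L3 := 59  bus=[BusRdX]  L3: P0=I P1=M P2=I  mem[L3]=7
29. P2: load  L3  bus=[BusRd,Flush]  L3: P0=I P1=S P2=S  mem[L3]=59
30. P2: store L3 := 49  bus=[BusRdX]  L3: P0=I P1=I P2=M  mem[L3]=59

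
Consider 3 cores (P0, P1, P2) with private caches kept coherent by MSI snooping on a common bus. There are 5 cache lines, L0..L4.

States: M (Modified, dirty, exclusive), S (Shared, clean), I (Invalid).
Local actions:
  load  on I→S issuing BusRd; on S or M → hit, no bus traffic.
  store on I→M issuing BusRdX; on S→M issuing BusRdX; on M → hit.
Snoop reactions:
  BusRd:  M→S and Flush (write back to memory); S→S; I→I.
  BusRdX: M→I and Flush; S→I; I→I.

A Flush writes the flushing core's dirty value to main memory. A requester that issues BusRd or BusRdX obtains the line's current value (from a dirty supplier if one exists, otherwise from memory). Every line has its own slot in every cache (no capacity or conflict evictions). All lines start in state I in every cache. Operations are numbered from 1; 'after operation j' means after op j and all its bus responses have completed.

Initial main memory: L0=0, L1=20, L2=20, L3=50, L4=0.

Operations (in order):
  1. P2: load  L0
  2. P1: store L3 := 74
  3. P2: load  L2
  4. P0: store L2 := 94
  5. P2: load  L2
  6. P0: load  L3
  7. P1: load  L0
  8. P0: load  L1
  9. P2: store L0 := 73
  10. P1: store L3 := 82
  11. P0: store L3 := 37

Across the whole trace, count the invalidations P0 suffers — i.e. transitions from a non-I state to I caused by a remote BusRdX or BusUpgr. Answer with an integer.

  op1 P2: load  L0 → I/I/S on L0; bus BusRd; mem=0
  op2 P1: store L3 := 74 → I/M/I on L3; bus BusRdX; mem=50
  op3 P2: load  L2 → I/I/S on L2; bus BusRd; mem=20
  op4 P0: store L2 := 94 → M/I/I on L2; bus BusRdX; mem=20
  op5 P2: load  L2 → S/I/S on L2; bus BusRd Flush; mem=94
  op6 P0: load  L3 → S/S/I on L3; bus BusRd Flush; mem=74
  op7 P1: load  L0 → I/S/S on L0; bus BusRd; mem=0
  op8 P0: load  L1 → S/I/I on L1; bus BusRd; mem=20
  op9 P2: store L0 := 73 → I/I/M on L0; bus BusRdX; mem=0
  op10 P1: store L3 := 82 → I/M/I on L3; bus BusRdX; mem=74
  op11 P0: store L3 := 37 → M/I/I on L3; bus BusRdX Flush; mem=82

invalidations = 1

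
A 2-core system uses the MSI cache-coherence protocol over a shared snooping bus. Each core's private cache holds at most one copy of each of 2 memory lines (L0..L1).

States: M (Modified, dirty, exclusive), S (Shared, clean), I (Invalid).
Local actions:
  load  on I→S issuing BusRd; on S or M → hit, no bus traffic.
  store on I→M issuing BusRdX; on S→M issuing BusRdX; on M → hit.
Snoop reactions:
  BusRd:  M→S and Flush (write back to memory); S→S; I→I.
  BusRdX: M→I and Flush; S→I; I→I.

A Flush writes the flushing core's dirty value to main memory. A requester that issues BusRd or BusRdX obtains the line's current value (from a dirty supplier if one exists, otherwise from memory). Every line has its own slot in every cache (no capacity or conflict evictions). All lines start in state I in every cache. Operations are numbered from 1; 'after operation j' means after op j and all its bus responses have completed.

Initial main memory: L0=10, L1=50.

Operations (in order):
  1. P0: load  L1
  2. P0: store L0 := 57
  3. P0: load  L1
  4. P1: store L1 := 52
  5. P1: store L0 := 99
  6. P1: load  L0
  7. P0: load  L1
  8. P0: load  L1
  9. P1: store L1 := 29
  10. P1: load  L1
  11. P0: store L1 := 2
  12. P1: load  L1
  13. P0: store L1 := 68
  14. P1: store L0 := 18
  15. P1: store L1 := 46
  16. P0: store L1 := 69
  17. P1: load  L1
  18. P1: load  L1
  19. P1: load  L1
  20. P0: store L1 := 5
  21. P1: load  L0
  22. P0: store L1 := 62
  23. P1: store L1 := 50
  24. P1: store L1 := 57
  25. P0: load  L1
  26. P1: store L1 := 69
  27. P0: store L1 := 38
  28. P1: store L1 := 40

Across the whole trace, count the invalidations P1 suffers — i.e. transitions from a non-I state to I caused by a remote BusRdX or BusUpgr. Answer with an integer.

1. P0: load  L1  bus=[BusRd]  L1: P0=S P1=I  mem[L1]=50
2. P0: store L0 := 57  bus=[BusRdX]  L0: P0=M P1=I  mem[L0]=10
3. P0: load  L1  bus=[-]  L1: P0=S P1=I  mem[L1]=50
4. P1: store L1 := 52  bus=[BusRdX]  L1: P0=I P1=M  mem[L1]=50
5. P1: store L0 := 99  bus=[BusRdX,Flush]  L0: P0=I P1=M  mem[L0]=57
6. P1: load  L0  bus=[-]  L0: P0=I P1=M  mem[L0]=57
7. P0: load  L1  bus=[BusRd,Flush]  L1: P0=S P1=S  mem[L1]=52
8. P0: load  L1  bus=[-]  L1: P0=S P1=S  mem[L1]=52
9. P1: store L1 := 29  bus=[BusRdX]  L1: P0=I P1=M  mem[L1]=52
10. P1: load  L1  bus=[-]  L1: P0=I P1=M  mem[L1]=52
11. P0: store L1 := 2  bus=[BusRdX,Flush]  L1: P0=M P1=I  mem[L1]=29
12. P1: load  L1  bus=[BusRd,Flush]  L1: P0=S P1=S  mem[L1]=2
13. P0: store L1 := 68  bus=[BusRdX]  L1: P0=M P1=I  mem[L1]=2
14. P1: store L0 := 18  bus=[-]  L0: P0=I P1=M  mem[L0]=57
15. P1: store L1 := 46  bus=[BusRdX,Flush]  L1: P0=I P1=M  mem[L1]=68
16. P0: store L1 := 69  bus=[BusRdX,Flush]  L1: P0=M P1=I  mem[L1]=46
17. P1: load  L1  bus=[BusRd,Flush]  L1: P0=S P1=S  mem[L1]=69
18. P1: load  L1  bus=[-]  L1: P0=S P1=S  mem[L1]=69
19. P1: load  L1  bus=[-]  L1: P0=S P1=S  mem[L1]=69
20. P0: store L1 := 5  bus=[BusRdX]  L1: P0=M P1=I  mem[L1]=69
21. P1: load  L0  bus=[-]  L0: P0=I P1=M  mem[L0]=57
22. P0: store L1 := 62  bus=[-]  L1: P0=M P1=I  mem[L1]=69
23. P1: store L1 := 50  bus=[BusRdX,Flush]  L1: P0=I P1=M  mem[L1]=62
24. P1: store L1 := 57  bus=[-]  L1: P0=I P1=M  mem[L1]=62
25. P0: load  L1  bus=[BusRd,Flush]  L1: P0=S P1=S  mem[L1]=57
26. P1: store L1 := 69  bus=[BusRdX]  L1: P0=I P1=M  mem[L1]=57
27. P0: store L1 := 38  bus=[BusRdX,Flush]  L1: P0=M P1=I  mem[L1]=69
28. P1: store L1 := 40  bus=[BusRdX,Flush]  L1: P0=I P1=M  mem[L1]=38

invalidations = 5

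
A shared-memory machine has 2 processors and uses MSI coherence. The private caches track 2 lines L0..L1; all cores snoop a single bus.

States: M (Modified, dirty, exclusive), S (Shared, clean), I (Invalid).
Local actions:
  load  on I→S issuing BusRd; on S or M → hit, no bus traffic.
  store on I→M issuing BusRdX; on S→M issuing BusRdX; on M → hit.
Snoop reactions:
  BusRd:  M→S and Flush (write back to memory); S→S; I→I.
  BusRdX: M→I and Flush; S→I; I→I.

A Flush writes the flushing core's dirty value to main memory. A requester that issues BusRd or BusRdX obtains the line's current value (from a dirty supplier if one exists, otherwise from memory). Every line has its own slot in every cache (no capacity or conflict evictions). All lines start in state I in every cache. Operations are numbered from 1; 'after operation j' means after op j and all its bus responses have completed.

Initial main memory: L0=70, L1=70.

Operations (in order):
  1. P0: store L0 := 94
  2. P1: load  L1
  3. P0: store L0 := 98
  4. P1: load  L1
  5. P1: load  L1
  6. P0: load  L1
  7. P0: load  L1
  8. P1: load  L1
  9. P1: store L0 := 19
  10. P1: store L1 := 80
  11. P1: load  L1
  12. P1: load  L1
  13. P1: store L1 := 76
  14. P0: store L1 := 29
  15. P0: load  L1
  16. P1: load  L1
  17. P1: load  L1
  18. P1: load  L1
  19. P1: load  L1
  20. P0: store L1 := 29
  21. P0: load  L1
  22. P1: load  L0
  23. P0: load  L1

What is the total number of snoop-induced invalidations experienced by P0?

invalidations = 2

  op1 P0: store L0 := 94 → M/I on L0; bus BusRdX; mem=70
  op2 P1: load  L1 → I/S on L1; bus BusRd; mem=70
  op3 P0: store L0 := 98 → M/I on L0; bus (none); mem=70
  op4 P1: load  L1 → I/S on L1; bus (none); mem=70
  op5 P1: load  L1 → I/S on L1; bus (none); mem=70
  op6 P0: load  L1 → S/S on L1; bus BusRd; mem=70
  op7 P0: load  L1 → S/S on L1; bus (none); mem=70
  op8 P1: load  L1 → S/S on L1; bus (none); mem=70
  op9 P1: store L0 := 19 → I/M on L0; bus BusRdX Flush; mem=98
  op10 P1: store L1 := 80 → I/M on L1; bus BusRdX; mem=70
  op11 P1: load  L1 → I/M on L1; bus (none); mem=70
  op12 P1: load  L1 → I/M on L1; bus (none); mem=70
  op13 P1: store L1 := 76 → I/M on L1; bus (none); mem=70
  op14 P0: store L1 := 29 → M/I on L1; bus BusRdX Flush; mem=76
  op15 P0: load  L1 → M/I on L1; bus (none); mem=76
  op16 P1: load  L1 → S/S on L1; bus BusRd Flush; mem=29
  op17 P1: load  L1 → S/S on L1; bus (none); mem=29
  op18 P1: load  L1 → S/S on L1; bus (none); mem=29
  op19 P1: load  L1 → S/S on L1; bus (none); mem=29
  op20 P0: store L1 := 29 → M/I on L1; bus BusRdX; mem=29
  op21 P0: load  L1 → M/I on L1; bus (none); mem=29
  op22 P1: load  L0 → I/M on L0; bus (none); mem=98
  op23 P0: load  L1 → M/I on L1; bus (none); mem=29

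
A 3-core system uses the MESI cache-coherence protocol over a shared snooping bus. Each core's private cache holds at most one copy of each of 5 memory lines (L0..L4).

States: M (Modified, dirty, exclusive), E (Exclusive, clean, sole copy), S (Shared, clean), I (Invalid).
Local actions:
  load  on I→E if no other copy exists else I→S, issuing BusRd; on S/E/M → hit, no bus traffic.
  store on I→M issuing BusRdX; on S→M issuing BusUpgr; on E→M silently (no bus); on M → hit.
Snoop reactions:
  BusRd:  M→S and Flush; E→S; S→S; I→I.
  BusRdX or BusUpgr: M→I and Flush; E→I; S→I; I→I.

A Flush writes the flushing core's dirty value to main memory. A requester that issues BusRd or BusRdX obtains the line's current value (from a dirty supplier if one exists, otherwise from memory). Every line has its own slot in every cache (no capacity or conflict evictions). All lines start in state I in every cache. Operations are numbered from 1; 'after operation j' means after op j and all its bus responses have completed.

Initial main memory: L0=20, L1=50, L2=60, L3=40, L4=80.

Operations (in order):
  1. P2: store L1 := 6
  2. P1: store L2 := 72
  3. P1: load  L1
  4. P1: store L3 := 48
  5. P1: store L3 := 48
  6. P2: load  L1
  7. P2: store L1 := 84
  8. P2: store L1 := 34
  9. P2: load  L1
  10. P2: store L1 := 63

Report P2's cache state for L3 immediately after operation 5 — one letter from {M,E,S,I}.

state = I

  op1 P2: store L1 := 6 → I/I/M on L1; bus BusRdX; mem=50
  op2 P1: store L2 := 72 → I/M/I on L2; bus BusRdX; mem=60
  op3 P1: load  L1 → I/S/S on L1; bus BusRd Flush; mem=6
  op4 P1: store L3 := 48 → I/M/I on L3; bus BusRdX; mem=40
  op5 P1: store L3 := 48 → I/M/I on L3; bus (none); mem=40
  op6 P2: load  L1 → I/S/S on L1; bus (none); mem=6
  op7 P2: store L1 := 84 → I/I/M on L1; bus BusUpgr; mem=6
  op8 P2: store L1 := 34 → I/I/M on L1; bus (none); mem=6
  op9 P2: load  L1 → I/I/M on L1; bus (none); mem=6
  op10 P2: store L1 := 63 → I/I/M on L1; bus (none); mem=6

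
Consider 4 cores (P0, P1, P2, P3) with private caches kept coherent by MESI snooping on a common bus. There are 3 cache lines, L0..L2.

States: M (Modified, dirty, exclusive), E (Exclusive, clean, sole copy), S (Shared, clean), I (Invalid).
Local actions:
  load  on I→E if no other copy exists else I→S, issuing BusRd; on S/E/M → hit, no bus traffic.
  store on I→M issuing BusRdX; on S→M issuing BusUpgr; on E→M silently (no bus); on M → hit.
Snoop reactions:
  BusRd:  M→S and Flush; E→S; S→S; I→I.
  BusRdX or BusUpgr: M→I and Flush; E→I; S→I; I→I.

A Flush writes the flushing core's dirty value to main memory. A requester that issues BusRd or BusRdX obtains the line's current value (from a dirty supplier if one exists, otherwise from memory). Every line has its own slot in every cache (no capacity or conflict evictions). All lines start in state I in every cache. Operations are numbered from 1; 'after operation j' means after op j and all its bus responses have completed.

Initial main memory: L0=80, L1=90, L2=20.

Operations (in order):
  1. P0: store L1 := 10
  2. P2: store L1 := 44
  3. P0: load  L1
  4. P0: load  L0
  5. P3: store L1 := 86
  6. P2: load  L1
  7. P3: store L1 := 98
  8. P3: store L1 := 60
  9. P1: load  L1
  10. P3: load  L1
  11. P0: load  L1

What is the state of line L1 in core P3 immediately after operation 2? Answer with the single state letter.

state = I

  op1 P0: store L1 := 10 → M/I/I/I on L1; bus BusRdX; mem=90
  op2 P2: store L1 := 44 → I/I/M/I on L1; bus BusRdX Flush; mem=10
  op3 P0: load  L1 → S/I/S/I on L1; bus BusRd Flush; mem=44
  op4 P0: load  L0 → E/I/I/I on L0; bus BusRd; mem=80
  op5 P3: store L1 := 86 → I/I/I/M on L1; bus BusRdX; mem=44
  op6 P2: load  L1 → I/I/S/S on L1; bus BusRd Flush; mem=86
  op7 P3: store L1 := 98 → I/I/I/M on L1; bus BusUpgr; mem=86
  op8 P3: store L1 := 60 → I/I/I/M on L1; bus (none); mem=86
  op9 P1: load  L1 → I/S/I/S on L1; bus BusRd Flush; mem=60
  op10 P3: load  L1 → I/S/I/S on L1; bus (none); mem=60
  op11 P0: load  L1 → S/S/I/S on L1; bus BusRd; mem=60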